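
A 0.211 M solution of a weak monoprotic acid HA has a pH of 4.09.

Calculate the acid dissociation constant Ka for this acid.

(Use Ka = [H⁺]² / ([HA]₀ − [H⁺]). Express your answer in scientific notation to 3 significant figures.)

[H⁺] = 10^(−pH) = 10^(−4.09) = 8.128e-05 M. For HA ⇌ H⁺ + A⁻, Ka = [H⁺][A⁻]/[HA] = [H⁺]² / ([HA]₀ − [H⁺]) = (8.128e-05)² / (0.211 − 8.128e-05) = 3.13e-08.

K_a = 3.13e-08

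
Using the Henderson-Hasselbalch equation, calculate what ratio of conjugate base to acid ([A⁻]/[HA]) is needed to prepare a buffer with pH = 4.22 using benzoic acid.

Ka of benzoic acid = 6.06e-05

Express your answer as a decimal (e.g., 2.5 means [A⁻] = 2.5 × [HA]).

pKa = -log(6.06e-05) = 4.2175. pH = pKa + log([A⁻]/[HA]), so log([A⁻]/[HA]) = pH − pKa = 4.22 − 4.2175 = 0.0025. [A⁻]/[HA] = 10^(0.0025) = 1.01

[A⁻]/[HA] = 1.01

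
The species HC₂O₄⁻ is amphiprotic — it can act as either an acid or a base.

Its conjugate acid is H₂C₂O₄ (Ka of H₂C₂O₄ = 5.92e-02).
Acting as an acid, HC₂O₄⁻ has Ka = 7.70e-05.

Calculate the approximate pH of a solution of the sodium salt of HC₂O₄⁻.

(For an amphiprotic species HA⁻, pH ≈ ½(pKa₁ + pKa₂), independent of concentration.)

pKa₁ = -log(5.92e-02) = 1.23; pKa₂ = -log(7.70e-05) = 4.11. For an amphiprotic species, pH ≈ ½(pKa₁ + pKa₂) = ½(1.23 + 4.11) = 2.67.

pH = 2.67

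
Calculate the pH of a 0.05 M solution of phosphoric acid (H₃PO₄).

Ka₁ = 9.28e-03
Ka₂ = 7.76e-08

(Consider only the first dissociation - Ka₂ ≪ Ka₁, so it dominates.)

First dissociation dominates. From Ka₁ = [H⁺][HA⁻]/[H₂A], x² + Ka₁·x − Ka₁·C = 0 with C = 0.05 M and Ka₁ = 9.28e-03. Solving: [H⁺] = (−Ka₁ + √(Ka₁² + 4·Ka₁·C)) / 2 = 1.7395e-02 M. pH = -log(1.7395e-02) = 1.76.

pH = 1.76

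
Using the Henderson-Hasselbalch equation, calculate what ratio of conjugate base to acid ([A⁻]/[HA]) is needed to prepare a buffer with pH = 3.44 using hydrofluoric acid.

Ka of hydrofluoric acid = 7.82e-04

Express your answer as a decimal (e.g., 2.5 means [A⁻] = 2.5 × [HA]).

pKa = -log(7.82e-04) = 3.1068. pH = pKa + log([A⁻]/[HA]), so log([A⁻]/[HA]) = pH − pKa = 3.44 − 3.1068 = 0.3332. [A⁻]/[HA] = 10^(0.3332) = 2.15

[A⁻]/[HA] = 2.15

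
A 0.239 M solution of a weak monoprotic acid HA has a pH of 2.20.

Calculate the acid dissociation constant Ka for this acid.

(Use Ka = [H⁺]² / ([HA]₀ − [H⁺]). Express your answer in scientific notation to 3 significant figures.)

[H⁺] = 10^(−pH) = 10^(−2.20) = 6.310e-03 M. For HA ⇌ H⁺ + A⁻, Ka = [H⁺][A⁻]/[HA] = [H⁺]² / ([HA]₀ − [H⁺]) = (6.310e-03)² / (0.239 − 6.310e-03) = 1.71e-04.

K_a = 1.71e-04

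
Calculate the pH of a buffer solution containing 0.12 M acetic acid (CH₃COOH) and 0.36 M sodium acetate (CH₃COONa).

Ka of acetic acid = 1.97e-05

pKa = -log(1.97e-05) = 4.71. pH = pKa + log([A⁻]/[HA]) = 4.71 + log(0.36/0.12)

pH = 5.18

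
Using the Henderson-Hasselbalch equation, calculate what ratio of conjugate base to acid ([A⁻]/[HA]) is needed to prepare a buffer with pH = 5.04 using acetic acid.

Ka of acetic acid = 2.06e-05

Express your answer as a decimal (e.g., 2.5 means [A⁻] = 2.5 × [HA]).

pKa = -log(2.06e-05) = 4.6861. pH = pKa + log([A⁻]/[HA]), so log([A⁻]/[HA]) = pH − pKa = 5.04 − 4.6861 = 0.3539. [A⁻]/[HA] = 10^(0.3539) = 2.26

[A⁻]/[HA] = 2.26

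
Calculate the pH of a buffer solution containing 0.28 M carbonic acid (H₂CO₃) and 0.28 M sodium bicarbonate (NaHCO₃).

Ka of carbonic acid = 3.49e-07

pKa = -log(3.49e-07) = 6.46. pH = pKa + log([A⁻]/[HA]) = 6.46 + log(0.28/0.28)

pH = 6.46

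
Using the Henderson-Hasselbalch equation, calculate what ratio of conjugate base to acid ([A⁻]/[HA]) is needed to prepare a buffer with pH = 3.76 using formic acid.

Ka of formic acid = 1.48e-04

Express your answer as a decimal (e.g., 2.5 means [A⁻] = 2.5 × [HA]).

pKa = -log(1.48e-04) = 3.8297. pH = pKa + log([A⁻]/[HA]), so log([A⁻]/[HA]) = pH − pKa = 3.76 − 3.8297 = -0.0697. [A⁻]/[HA] = 10^(-0.0697) = 0.852

[A⁻]/[HA] = 0.852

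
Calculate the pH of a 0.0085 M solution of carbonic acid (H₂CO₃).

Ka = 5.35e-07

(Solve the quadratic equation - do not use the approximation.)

x² + Ka×x - Ka×C = 0. Using quadratic formula: [H⁺] = 6.7168e-05

pH = 4.17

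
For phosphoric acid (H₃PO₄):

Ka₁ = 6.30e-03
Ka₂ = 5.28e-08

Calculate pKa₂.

pKa₂ = -log(Ka₂) = -log(5.28e-08) = 7.28.

pK_{a2} = 7.28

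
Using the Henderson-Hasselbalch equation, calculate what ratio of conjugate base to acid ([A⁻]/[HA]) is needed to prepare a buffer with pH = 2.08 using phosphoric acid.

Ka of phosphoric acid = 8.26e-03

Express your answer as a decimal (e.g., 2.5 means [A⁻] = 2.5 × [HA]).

pKa = -log(8.26e-03) = 2.0830. pH = pKa + log([A⁻]/[HA]), so log([A⁻]/[HA]) = pH − pKa = 2.08 − 2.0830 = -0.0030. [A⁻]/[HA] = 10^(-0.0030) = 0.993

[A⁻]/[HA] = 0.993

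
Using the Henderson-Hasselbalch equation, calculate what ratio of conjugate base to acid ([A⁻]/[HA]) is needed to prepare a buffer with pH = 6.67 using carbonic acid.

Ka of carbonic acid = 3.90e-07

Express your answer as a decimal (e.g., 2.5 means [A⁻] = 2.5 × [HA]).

pKa = -log(3.90e-07) = 6.4089. pH = pKa + log([A⁻]/[HA]), so log([A⁻]/[HA]) = pH − pKa = 6.67 − 6.4089 = 0.2611. [A⁻]/[HA] = 10^(0.2611) = 1.82

[A⁻]/[HA] = 1.82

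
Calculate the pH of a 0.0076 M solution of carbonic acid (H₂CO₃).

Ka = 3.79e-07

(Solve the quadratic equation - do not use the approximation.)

x² + Ka×x - Ka×C = 0. Using quadratic formula: [H⁺] = 5.3480e-05

pH = 4.27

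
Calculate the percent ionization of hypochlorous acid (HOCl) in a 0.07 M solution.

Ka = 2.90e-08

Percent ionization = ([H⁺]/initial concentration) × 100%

Using Ka equilibrium: x² + Ka×x - Ka×C = 0. Solving: [H⁺] = 4.5041e-05. Percent = (4.5041e-05/0.07) × 100

Percent ionization = 0.0643%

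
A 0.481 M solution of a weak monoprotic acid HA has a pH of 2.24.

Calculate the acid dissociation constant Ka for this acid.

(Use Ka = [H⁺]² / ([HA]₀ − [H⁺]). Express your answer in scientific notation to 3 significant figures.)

[H⁺] = 10^(−pH) = 10^(−2.24) = 5.754e-03 M. For HA ⇌ H⁺ + A⁻, Ka = [H⁺][A⁻]/[HA] = [H⁺]² / ([HA]₀ − [H⁺]) = (5.754e-03)² / (0.481 − 5.754e-03) = 6.97e-05.

K_a = 6.97e-05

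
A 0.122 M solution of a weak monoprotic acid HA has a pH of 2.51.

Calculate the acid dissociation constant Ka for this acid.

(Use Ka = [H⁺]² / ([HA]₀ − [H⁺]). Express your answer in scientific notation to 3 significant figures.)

[H⁺] = 10^(−pH) = 10^(−2.51) = 3.090e-03 M. For HA ⇌ H⁺ + A⁻, Ka = [H⁺][A⁻]/[HA] = [H⁺]² / ([HA]₀ − [H⁺]) = (3.090e-03)² / (0.122 − 3.090e-03) = 8.03e-05.

K_a = 8.03e-05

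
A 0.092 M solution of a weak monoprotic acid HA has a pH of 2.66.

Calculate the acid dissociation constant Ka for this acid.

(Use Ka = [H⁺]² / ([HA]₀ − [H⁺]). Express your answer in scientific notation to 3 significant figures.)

[H⁺] = 10^(−pH) = 10^(−2.66) = 2.188e-03 M. For HA ⇌ H⁺ + A⁻, Ka = [H⁺][A⁻]/[HA] = [H⁺]² / ([HA]₀ − [H⁺]) = (2.188e-03)² / (0.092 − 2.188e-03) = 5.33e-05.

K_a = 5.33e-05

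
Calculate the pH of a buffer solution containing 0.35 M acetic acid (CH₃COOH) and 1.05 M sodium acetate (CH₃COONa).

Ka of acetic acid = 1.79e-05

pKa = -log(1.79e-05) = 4.75. pH = pKa + log([A⁻]/[HA]) = 4.75 + log(1.05/0.35)

pH = 5.22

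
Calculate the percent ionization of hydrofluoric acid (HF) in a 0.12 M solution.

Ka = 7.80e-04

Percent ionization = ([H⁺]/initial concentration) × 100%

Using Ka equilibrium: x² + Ka×x - Ka×C = 0. Solving: [H⁺] = 9.2926e-03. Percent = (9.2926e-03/0.12) × 100

Percent ionization = 7.74%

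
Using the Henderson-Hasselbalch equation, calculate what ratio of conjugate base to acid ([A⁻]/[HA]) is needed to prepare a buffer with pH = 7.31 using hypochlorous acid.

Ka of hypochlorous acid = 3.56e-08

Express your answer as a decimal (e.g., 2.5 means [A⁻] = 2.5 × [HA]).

pKa = -log(3.56e-08) = 7.4486. pH = pKa + log([A⁻]/[HA]), so log([A⁻]/[HA]) = pH − pKa = 7.31 − 7.4486 = -0.1386. [A⁻]/[HA] = 10^(-0.1386) = 0.727

[A⁻]/[HA] = 0.727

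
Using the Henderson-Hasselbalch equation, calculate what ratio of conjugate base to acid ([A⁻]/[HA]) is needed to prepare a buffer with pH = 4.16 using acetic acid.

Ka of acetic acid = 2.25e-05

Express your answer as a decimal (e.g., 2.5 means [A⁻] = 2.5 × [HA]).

pKa = -log(2.25e-05) = 4.6478. pH = pKa + log([A⁻]/[HA]), so log([A⁻]/[HA]) = pH − pKa = 4.16 − 4.6478 = -0.4878. [A⁻]/[HA] = 10^(-0.4878) = 0.325

[A⁻]/[HA] = 0.325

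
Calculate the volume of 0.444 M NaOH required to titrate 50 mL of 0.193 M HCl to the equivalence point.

At equivalence: moles acid = moles base. moles HCl = 0.193 × 50/1000 = 0.00965 mol. V_base = moles / 0.444 × 1000 = 21.7 mL.

V_{base} = 21.7 mL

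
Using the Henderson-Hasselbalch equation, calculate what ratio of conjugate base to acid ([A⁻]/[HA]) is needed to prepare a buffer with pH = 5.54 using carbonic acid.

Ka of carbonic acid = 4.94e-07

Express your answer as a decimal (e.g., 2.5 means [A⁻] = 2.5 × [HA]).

pKa = -log(4.94e-07) = 6.3063. pH = pKa + log([A⁻]/[HA]), so log([A⁻]/[HA]) = pH − pKa = 5.54 − 6.3063 = -0.7663. [A⁻]/[HA] = 10^(-0.7663) = 0.171

[A⁻]/[HA] = 0.171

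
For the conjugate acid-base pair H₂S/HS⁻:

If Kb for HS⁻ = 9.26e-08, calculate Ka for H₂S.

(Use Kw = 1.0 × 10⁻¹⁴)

For a conjugate pair Ka × Kb = Kw, so Ka = Kw/Kb = 1.0 × 10⁻¹⁴ / 9.26e-08 = 1.08e-07.

K_a = 1.08e-07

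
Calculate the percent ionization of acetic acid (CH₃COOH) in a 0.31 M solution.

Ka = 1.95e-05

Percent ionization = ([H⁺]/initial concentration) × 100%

Using Ka equilibrium: x² + Ka×x - Ka×C = 0. Solving: [H⁺] = 2.4489e-03. Percent = (2.4489e-03/0.31) × 100

Percent ionization = 0.79%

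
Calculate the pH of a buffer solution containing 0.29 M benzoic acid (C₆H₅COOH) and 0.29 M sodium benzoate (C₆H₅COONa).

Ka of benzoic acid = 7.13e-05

pKa = -log(7.13e-05) = 4.15. pH = pKa + log([A⁻]/[HA]) = 4.15 + log(0.29/0.29)

pH = 4.15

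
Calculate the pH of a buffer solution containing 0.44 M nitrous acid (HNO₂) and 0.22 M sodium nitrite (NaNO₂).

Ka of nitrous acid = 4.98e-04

pKa = -log(4.98e-04) = 3.30. pH = pKa + log([A⁻]/[HA]) = 3.30 + log(0.22/0.44)

pH = 3.00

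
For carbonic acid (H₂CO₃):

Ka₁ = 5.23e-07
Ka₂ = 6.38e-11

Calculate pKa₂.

pKa₂ = -log(Ka₂) = -log(6.38e-11) = 10.20.

pK_{a2} = 10.20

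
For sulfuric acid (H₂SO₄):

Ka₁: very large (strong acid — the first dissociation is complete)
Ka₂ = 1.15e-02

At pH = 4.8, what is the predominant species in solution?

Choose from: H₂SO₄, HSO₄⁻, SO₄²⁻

The first dissociation is complete, so H₂SO₄ itself is never the predominant species in water; pKa₂ = -log(1.15e-02) = 1.94. For a polyprotic acid the predominant species crosses at each pKa: below pKa_n the protonated form dominates, above it the deprotonated form does. At pH = 4.8, the predominant species is SO₄²⁻.

SO₄²⁻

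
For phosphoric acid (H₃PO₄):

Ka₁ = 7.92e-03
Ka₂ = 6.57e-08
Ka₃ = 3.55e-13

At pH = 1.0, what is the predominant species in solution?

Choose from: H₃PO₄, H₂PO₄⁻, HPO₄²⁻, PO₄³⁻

pKa₁ = 2.10, pKa₂ = 7.18, pKa₃ = 12.45. For a polyprotic acid the predominant species crosses at each pKa: below pKa_n the protonated form dominates, above it the deprotonated form does. At pH = 1.0, the predominant species is H₃PO₄.

H₃PO₄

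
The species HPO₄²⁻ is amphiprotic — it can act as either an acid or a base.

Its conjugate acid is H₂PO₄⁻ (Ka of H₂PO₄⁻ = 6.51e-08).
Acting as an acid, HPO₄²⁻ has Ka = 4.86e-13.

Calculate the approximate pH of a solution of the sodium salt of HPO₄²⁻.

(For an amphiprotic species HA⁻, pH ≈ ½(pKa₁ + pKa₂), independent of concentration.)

pKa₁ = -log(6.51e-08) = 7.19; pKa₂ = -log(4.86e-13) = 12.31. For an amphiprotic species, pH ≈ ½(pKa₁ + pKa₂) = ½(7.19 + 12.31) = 9.75.

pH = 9.75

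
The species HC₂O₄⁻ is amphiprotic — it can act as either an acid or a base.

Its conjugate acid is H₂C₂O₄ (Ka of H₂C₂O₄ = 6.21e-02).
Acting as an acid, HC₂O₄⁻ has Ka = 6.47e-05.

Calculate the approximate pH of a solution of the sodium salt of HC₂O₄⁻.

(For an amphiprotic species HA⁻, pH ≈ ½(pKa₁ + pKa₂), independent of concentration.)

pKa₁ = -log(6.21e-02) = 1.21; pKa₂ = -log(6.47e-05) = 4.19. For an amphiprotic species, pH ≈ ½(pKa₁ + pKa₂) = ½(1.21 + 4.19) = 2.70.

pH = 2.70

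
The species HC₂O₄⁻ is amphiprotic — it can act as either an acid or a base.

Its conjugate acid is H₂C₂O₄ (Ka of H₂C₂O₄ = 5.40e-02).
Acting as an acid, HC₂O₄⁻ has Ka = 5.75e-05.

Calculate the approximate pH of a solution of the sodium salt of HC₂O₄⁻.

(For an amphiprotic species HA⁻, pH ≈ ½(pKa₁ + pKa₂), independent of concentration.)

pKa₁ = -log(5.40e-02) = 1.27; pKa₂ = -log(5.75e-05) = 4.24. For an amphiprotic species, pH ≈ ½(pKa₁ + pKa₂) = ½(1.27 + 4.24) = 2.75.

pH = 2.75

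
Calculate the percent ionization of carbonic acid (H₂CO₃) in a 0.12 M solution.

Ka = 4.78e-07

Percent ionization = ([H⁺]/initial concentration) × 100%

Using Ka equilibrium: x² + Ka×x - Ka×C = 0. Solving: [H⁺] = 2.3926e-04. Percent = (2.3926e-04/0.12) × 100

Percent ionization = 0.199%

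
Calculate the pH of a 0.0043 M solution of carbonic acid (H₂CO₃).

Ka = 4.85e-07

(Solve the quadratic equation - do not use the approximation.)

x² + Ka×x - Ka×C = 0. Using quadratic formula: [H⁺] = 4.5425e-05

pH = 4.34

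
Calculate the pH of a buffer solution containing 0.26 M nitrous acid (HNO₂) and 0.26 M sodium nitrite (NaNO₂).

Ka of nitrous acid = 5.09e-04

pKa = -log(5.09e-04) = 3.29. pH = pKa + log([A⁻]/[HA]) = 3.29 + log(0.26/0.26)

pH = 3.29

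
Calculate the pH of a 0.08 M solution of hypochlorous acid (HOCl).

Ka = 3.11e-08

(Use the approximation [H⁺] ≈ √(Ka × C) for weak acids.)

[H⁺] = √(Ka × C) = √(3.11e-08 × 0.08) = 4.9880e-05. pH = -log(4.9880e-05)

pH = 4.30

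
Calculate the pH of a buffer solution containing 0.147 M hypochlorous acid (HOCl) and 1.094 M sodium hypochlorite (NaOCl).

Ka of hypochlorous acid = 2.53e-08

pKa = -log(2.53e-08) = 7.60. pH = pKa + log([A⁻]/[HA]) = 7.60 + log(1.094/0.147)

pH = 8.47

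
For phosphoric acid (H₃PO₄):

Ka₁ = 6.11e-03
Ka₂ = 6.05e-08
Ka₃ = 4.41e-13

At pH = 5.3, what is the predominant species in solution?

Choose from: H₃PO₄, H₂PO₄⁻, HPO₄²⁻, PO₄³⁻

pKa₁ = 2.21, pKa₂ = 7.22, pKa₃ = 12.36. For a polyprotic acid the predominant species crosses at each pKa: below pKa_n the protonated form dominates, above it the deprotonated form does. At pH = 5.3, the predominant species is H₂PO₄⁻.

H₂PO₄⁻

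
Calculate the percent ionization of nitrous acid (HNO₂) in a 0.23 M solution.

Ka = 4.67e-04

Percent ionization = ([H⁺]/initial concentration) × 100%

Using Ka equilibrium: x² + Ka×x - Ka×C = 0. Solving: [H⁺] = 1.0133e-02. Percent = (1.0133e-02/0.23) × 100

Percent ionization = 4.41%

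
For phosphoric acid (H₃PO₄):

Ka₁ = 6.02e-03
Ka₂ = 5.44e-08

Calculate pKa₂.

pKa₂ = -log(Ka₂) = -log(5.44e-08) = 7.26.

pK_{a2} = 7.26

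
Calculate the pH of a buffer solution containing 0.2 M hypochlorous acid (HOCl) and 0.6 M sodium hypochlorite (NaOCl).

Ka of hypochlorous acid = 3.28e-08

pKa = -log(3.28e-08) = 7.48. pH = pKa + log([A⁻]/[HA]) = 7.48 + log(0.6/0.2)

pH = 7.96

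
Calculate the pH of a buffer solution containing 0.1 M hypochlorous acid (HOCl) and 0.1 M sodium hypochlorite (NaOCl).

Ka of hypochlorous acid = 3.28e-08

pKa = -log(3.28e-08) = 7.48. pH = pKa + log([A⁻]/[HA]) = 7.48 + log(0.1/0.1)

pH = 7.48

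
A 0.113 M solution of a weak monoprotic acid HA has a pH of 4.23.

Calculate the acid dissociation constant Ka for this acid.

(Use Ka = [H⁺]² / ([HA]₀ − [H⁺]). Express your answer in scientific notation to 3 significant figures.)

[H⁺] = 10^(−pH) = 10^(−4.23) = 5.888e-05 M. For HA ⇌ H⁺ + A⁻, Ka = [H⁺][A⁻]/[HA] = [H⁺]² / ([HA]₀ − [H⁺]) = (5.888e-05)² / (0.113 − 5.888e-05) = 3.07e-08.

K_a = 3.07e-08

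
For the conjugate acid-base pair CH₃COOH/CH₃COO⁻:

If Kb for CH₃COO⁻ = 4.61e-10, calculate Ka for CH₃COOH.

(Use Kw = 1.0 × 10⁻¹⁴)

For a conjugate pair Ka × Kb = Kw, so Ka = Kw/Kb = 1.0 × 10⁻¹⁴ / 4.61e-10 = 2.17e-05.

K_a = 2.17e-05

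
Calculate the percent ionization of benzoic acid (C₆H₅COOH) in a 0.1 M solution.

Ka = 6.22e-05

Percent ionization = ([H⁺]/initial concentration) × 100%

Using Ka equilibrium: x² + Ka×x - Ka×C = 0. Solving: [H⁺] = 2.4631e-03. Percent = (2.4631e-03/0.1) × 100

Percent ionization = 2.46%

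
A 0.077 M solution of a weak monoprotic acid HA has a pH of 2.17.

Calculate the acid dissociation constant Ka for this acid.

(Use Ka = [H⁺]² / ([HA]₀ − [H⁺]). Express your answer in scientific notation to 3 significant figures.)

[H⁺] = 10^(−pH) = 10^(−2.17) = 6.761e-03 M. For HA ⇌ H⁺ + A⁻, Ka = [H⁺][A⁻]/[HA] = [H⁺]² / ([HA]₀ − [H⁺]) = (6.761e-03)² / (0.077 − 6.761e-03) = 6.51e-04.

K_a = 6.51e-04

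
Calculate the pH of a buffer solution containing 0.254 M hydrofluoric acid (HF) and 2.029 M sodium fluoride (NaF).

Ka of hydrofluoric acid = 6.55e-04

pKa = -log(6.55e-04) = 3.18. pH = pKa + log([A⁻]/[HA]) = 3.18 + log(2.029/0.254)

pH = 4.09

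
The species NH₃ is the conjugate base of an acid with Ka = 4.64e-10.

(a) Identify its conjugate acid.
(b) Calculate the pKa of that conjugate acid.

(a) The conjugate acid is formed by adding one H⁺ to NH₃, giving NH₄⁺. (b) pKa = -log(Ka) = -log(4.64e-10) = 9.33.

Conjugate acid: NH₄⁺; pK_a = 9.33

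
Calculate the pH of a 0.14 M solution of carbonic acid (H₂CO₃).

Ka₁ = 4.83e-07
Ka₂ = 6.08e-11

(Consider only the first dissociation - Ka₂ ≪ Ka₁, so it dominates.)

First dissociation dominates. From Ka₁ = [H⁺][HA⁻]/[H₂A], x² + Ka₁·x − Ka₁·C = 0 with C = 0.14 M and Ka₁ = 4.83e-07. Solving: [H⁺] = (−Ka₁ + √(Ka₁² + 4·Ka₁·C)) / 2 = 2.5980e-04 M. pH = -log(2.5980e-04) = 3.59.

pH = 3.59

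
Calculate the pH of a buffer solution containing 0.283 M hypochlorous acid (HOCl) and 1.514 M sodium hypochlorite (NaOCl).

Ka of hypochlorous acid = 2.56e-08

pKa = -log(2.56e-08) = 7.59. pH = pKa + log([A⁻]/[HA]) = 7.59 + log(1.514/0.283)

pH = 8.32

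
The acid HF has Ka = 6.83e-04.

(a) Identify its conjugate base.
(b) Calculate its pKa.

(a) The conjugate base is formed by removing one H⁺ from HF, giving F⁻. (b) pKa = -log(Ka) = -log(6.83e-04) = 3.17.

Conjugate base: F⁻; pK_a = 3.17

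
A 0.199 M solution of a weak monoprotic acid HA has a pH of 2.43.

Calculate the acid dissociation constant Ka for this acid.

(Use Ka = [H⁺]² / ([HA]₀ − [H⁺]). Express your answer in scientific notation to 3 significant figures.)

[H⁺] = 10^(−pH) = 10^(−2.43) = 3.715e-03 M. For HA ⇌ H⁺ + A⁻, Ka = [H⁺][A⁻]/[HA] = [H⁺]² / ([HA]₀ − [H⁺]) = (3.715e-03)² / (0.199 − 3.715e-03) = 7.07e-05.

K_a = 7.07e-05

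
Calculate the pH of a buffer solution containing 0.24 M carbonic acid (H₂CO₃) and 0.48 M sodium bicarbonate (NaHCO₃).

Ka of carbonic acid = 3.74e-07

pKa = -log(3.74e-07) = 6.43. pH = pKa + log([A⁻]/[HA]) = 6.43 + log(0.48/0.24)

pH = 6.73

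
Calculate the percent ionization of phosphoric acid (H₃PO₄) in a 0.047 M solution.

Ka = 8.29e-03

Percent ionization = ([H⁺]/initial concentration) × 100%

Using Ka equilibrium: x² + Ka×x - Ka×C = 0. Solving: [H⁺] = 1.6025e-02. Percent = (1.6025e-02/0.047) × 100

Percent ionization = 34.1%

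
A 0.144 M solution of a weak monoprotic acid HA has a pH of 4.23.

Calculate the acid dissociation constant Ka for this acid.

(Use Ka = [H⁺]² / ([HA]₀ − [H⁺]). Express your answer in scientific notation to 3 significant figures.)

[H⁺] = 10^(−pH) = 10^(−4.23) = 5.888e-05 M. For HA ⇌ H⁺ + A⁻, Ka = [H⁺][A⁻]/[HA] = [H⁺]² / ([HA]₀ − [H⁺]) = (5.888e-05)² / (0.144 − 5.888e-05) = 2.41e-08.

K_a = 2.41e-08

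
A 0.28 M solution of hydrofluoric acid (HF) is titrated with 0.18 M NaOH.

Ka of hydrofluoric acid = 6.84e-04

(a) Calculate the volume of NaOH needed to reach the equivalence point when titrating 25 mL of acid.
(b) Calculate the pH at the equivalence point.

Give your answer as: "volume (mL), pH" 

moles acid = 0.28 × 25/1000 = 0.007 mol; V_base = moles/0.18 × 1000 = 38.9 mL. At equivalence only the conjugate base is present: [A⁻] = 0.007/0.064 = 1.0957e-01 M. Kb = Kw/Ka = 1.46e-11; [OH⁻] = √(Kb × [A⁻]) = 1.2656e-06; pOH = 5.90; pH = 14 - pOH = 8.10.

V = 38.9 mL, pH = 8.10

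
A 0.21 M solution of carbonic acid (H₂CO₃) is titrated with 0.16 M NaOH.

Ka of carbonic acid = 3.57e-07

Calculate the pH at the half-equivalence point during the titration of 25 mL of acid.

At half-equivalence [HA] = [A⁻], so Henderson-Hasselbalch gives pH = pKa = -log(3.57e-07) = 6.45.

pH = pKa = 6.45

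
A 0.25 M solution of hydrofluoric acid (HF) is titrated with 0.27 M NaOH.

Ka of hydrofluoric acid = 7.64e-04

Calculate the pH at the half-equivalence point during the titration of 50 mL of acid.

At half-equivalence [HA] = [A⁻], so Henderson-Hasselbalch gives pH = pKa = -log(7.64e-04) = 3.12.

pH = pKa = 3.12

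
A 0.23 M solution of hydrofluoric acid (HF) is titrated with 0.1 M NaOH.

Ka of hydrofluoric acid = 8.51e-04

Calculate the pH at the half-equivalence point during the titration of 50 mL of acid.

At half-equivalence [HA] = [A⁻], so Henderson-Hasselbalch gives pH = pKa = -log(8.51e-04) = 3.07.

pH = pKa = 3.07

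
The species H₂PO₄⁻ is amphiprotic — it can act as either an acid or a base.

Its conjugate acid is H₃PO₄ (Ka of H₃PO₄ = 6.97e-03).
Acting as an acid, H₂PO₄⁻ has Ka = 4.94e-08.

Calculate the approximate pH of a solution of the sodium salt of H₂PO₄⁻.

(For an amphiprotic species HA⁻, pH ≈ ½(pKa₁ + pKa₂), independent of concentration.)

pKa₁ = -log(6.97e-03) = 2.16; pKa₂ = -log(4.94e-08) = 7.31. For an amphiprotic species, pH ≈ ½(pKa₁ + pKa₂) = ½(2.16 + 7.31) = 4.73.

pH = 4.73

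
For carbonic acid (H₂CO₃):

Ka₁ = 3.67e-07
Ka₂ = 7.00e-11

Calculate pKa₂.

pKa₂ = -log(Ka₂) = -log(7.00e-11) = 10.15.

pK_{a2} = 10.15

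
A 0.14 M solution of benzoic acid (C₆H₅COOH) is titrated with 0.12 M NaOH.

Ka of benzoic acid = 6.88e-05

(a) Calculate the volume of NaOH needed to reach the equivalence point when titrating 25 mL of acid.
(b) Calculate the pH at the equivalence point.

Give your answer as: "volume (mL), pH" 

moles acid = 0.14 × 25/1000 = 0.0035 mol; V_base = moles/0.12 × 1000 = 29.2 mL. At equivalence only the conjugate base is present: [A⁻] = 0.0035/0.054 = 6.4615e-02 M. Kb = Kw/Ka = 1.45e-10; [OH⁻] = √(Kb × [A⁻]) = 3.0646e-06; pOH = 5.51; pH = 14 - pOH = 8.49.

V = 29.2 mL, pH = 8.49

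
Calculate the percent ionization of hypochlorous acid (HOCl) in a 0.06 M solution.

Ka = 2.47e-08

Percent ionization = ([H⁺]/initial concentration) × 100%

Using Ka equilibrium: x² + Ka×x - Ka×C = 0. Solving: [H⁺] = 3.8484e-05. Percent = (3.8484e-05/0.06) × 100

Percent ionization = 0.0641%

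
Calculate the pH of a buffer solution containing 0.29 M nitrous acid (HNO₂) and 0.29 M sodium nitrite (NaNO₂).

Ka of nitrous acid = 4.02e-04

pKa = -log(4.02e-04) = 3.40. pH = pKa + log([A⁻]/[HA]) = 3.40 + log(0.29/0.29)

pH = 3.40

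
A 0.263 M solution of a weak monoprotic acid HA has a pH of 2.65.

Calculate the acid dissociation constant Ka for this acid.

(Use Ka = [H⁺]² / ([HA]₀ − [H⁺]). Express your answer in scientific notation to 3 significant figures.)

[H⁺] = 10^(−pH) = 10^(−2.65) = 2.239e-03 M. For HA ⇌ H⁺ + A⁻, Ka = [H⁺][A⁻]/[HA] = [H⁺]² / ([HA]₀ − [H⁺]) = (2.239e-03)² / (0.263 − 2.239e-03) = 1.92e-05.

K_a = 1.92e-05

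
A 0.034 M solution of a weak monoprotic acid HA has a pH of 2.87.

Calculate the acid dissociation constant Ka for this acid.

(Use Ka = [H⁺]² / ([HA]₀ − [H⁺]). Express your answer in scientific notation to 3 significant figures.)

[H⁺] = 10^(−pH) = 10^(−2.87) = 1.349e-03 M. For HA ⇌ H⁺ + A⁻, Ka = [H⁺][A⁻]/[HA] = [H⁺]² / ([HA]₀ − [H⁺]) = (1.349e-03)² / (0.034 − 1.349e-03) = 5.57e-05.

K_a = 5.57e-05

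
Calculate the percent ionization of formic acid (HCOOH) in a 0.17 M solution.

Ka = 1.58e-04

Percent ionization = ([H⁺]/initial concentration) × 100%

Using Ka equilibrium: x² + Ka×x - Ka×C = 0. Solving: [H⁺] = 5.1043e-03. Percent = (5.1043e-03/0.17) × 100

Percent ionization = 3%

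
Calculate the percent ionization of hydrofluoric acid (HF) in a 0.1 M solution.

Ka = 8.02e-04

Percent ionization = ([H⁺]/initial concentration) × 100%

Using Ka equilibrium: x² + Ka×x - Ka×C = 0. Solving: [H⁺] = 8.5634e-03. Percent = (8.5634e-03/0.1) × 100

Percent ionization = 8.56%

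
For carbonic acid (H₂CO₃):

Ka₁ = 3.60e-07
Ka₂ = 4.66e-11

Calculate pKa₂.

pKa₂ = -log(Ka₂) = -log(4.66e-11) = 10.33.

pK_{a2} = 10.33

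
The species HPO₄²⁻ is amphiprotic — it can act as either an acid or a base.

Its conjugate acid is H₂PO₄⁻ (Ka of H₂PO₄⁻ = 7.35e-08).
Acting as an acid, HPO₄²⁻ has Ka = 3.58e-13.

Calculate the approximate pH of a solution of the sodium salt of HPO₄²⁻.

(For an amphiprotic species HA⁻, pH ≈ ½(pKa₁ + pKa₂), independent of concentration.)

pKa₁ = -log(7.35e-08) = 7.13; pKa₂ = -log(3.58e-13) = 12.45. For an amphiprotic species, pH ≈ ½(pKa₁ + pKa₂) = ½(7.13 + 12.45) = 9.79.

pH = 9.79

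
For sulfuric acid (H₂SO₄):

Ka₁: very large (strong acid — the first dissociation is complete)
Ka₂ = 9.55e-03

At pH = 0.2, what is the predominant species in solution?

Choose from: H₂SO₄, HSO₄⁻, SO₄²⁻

The first dissociation is complete, so H₂SO₄ itself is never the predominant species in water; pKa₂ = -log(9.55e-03) = 2.02. For a polyprotic acid the predominant species crosses at each pKa: below pKa_n the protonated form dominates, above it the deprotonated form does. At pH = 0.2, the predominant species is HSO₄⁻.

HSO₄⁻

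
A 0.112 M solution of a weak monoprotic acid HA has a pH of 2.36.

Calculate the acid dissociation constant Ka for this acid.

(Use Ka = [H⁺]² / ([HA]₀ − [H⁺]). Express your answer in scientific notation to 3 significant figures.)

[H⁺] = 10^(−pH) = 10^(−2.36) = 4.365e-03 M. For HA ⇌ H⁺ + A⁻, Ka = [H⁺][A⁻]/[HA] = [H⁺]² / ([HA]₀ − [H⁺]) = (4.365e-03)² / (0.112 − 4.365e-03) = 1.77e-04.

K_a = 1.77e-04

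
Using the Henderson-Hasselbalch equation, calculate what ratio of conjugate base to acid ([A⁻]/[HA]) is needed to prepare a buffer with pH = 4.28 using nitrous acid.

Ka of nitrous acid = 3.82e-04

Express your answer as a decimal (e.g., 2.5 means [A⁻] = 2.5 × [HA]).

pKa = -log(3.82e-04) = 3.4179. pH = pKa + log([A⁻]/[HA]), so log([A⁻]/[HA]) = pH − pKa = 4.28 − 3.4179 = 0.8621. [A⁻]/[HA] = 10^(0.8621) = 7.28

[A⁻]/[HA] = 7.28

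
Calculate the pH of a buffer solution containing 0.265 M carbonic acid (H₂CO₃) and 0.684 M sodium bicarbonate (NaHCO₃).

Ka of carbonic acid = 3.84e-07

pKa = -log(3.84e-07) = 6.42. pH = pKa + log([A⁻]/[HA]) = 6.42 + log(0.684/0.265)

pH = 6.83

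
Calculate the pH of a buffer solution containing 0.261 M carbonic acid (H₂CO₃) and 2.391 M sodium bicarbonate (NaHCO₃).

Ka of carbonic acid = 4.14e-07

pKa = -log(4.14e-07) = 6.38. pH = pKa + log([A⁻]/[HA]) = 6.38 + log(2.391/0.261)

pH = 7.34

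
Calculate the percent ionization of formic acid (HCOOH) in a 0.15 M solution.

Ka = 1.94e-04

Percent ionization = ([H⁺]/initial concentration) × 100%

Using Ka equilibrium: x² + Ka×x - Ka×C = 0. Solving: [H⁺] = 5.2983e-03. Percent = (5.2983e-03/0.15) × 100

Percent ionization = 3.53%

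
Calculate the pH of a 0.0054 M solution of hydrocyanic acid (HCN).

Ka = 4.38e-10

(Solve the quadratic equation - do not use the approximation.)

x² + Ka×x - Ka×C = 0. Using quadratic formula: [H⁺] = 1.5377e-06

pH = 5.81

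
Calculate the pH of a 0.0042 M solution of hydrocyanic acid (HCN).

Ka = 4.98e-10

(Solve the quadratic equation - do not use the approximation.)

x² + Ka×x - Ka×C = 0. Using quadratic formula: [H⁺] = 1.4460e-06

pH = 5.84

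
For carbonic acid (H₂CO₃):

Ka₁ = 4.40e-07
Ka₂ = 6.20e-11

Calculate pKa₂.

pKa₂ = -log(Ka₂) = -log(6.20e-11) = 10.21.

pK_{a2} = 10.21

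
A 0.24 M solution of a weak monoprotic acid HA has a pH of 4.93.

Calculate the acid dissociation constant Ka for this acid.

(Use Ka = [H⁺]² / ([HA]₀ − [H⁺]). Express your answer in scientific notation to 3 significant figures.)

[H⁺] = 10^(−pH) = 10^(−4.93) = 1.175e-05 M. For HA ⇌ H⁺ + A⁻, Ka = [H⁺][A⁻]/[HA] = [H⁺]² / ([HA]₀ − [H⁺]) = (1.175e-05)² / (0.24 − 1.175e-05) = 5.75e-10.

K_a = 5.75e-10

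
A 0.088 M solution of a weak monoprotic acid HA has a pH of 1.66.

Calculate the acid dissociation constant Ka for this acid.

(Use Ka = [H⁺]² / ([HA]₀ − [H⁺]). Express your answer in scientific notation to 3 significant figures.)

[H⁺] = 10^(−pH) = 10^(−1.66) = 2.188e-02 M. For HA ⇌ H⁺ + A⁻, Ka = [H⁺][A⁻]/[HA] = [H⁺]² / ([HA]₀ − [H⁺]) = (2.188e-02)² / (0.088 − 2.188e-02) = 7.24e-03.

K_a = 7.24e-03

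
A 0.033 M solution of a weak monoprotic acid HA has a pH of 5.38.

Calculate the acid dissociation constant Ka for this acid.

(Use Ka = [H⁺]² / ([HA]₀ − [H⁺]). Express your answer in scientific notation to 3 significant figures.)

[H⁺] = 10^(−pH) = 10^(−5.38) = 4.169e-06 M. For HA ⇌ H⁺ + A⁻, Ka = [H⁺][A⁻]/[HA] = [H⁺]² / ([HA]₀ − [H⁺]) = (4.169e-06)² / (0.033 − 4.169e-06) = 5.27e-10.

K_a = 5.27e-10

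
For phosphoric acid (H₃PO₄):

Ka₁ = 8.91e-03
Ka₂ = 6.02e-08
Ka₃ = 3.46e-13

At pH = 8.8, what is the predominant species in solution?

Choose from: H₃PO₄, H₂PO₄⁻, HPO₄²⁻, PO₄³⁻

pKa₁ = 2.05, pKa₂ = 7.22, pKa₃ = 12.46. For a polyprotic acid the predominant species crosses at each pKa: below pKa_n the protonated form dominates, above it the deprotonated form does. At pH = 8.8, the predominant species is HPO₄²⁻.

HPO₄²⁻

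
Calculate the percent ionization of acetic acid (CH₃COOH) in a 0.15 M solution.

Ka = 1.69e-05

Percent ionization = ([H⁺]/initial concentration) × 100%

Using Ka equilibrium: x² + Ka×x - Ka×C = 0. Solving: [H⁺] = 1.5837e-03. Percent = (1.5837e-03/0.15) × 100

Percent ionization = 1.06%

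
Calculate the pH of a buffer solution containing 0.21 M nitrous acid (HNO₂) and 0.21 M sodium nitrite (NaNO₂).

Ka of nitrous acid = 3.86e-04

pKa = -log(3.86e-04) = 3.41. pH = pKa + log([A⁻]/[HA]) = 3.41 + log(0.21/0.21)

pH = 3.41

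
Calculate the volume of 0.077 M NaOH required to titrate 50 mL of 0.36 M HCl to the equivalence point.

At equivalence: moles acid = moles base. moles HCl = 0.36 × 50/1000 = 0.018 mol. V_base = moles / 0.077 × 1000 = 233.8 mL.

V_{base} = 233.8 mL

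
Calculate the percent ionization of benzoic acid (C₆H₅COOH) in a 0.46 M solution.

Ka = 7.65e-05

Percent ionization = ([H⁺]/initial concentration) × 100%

Using Ka equilibrium: x² + Ka×x - Ka×C = 0. Solving: [H⁺] = 5.8940e-03. Percent = (5.8940e-03/0.46) × 100

Percent ionization = 1.28%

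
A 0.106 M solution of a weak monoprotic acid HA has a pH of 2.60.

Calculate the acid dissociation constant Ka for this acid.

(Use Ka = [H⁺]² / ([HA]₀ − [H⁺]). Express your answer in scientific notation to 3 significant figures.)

[H⁺] = 10^(−pH) = 10^(−2.60) = 2.512e-03 M. For HA ⇌ H⁺ + A⁻, Ka = [H⁺][A⁻]/[HA] = [H⁺]² / ([HA]₀ − [H⁺]) = (2.512e-03)² / (0.106 − 2.512e-03) = 6.10e-05.

K_a = 6.10e-05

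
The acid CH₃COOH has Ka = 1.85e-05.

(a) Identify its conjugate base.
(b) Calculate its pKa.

(a) The conjugate base is formed by removing one H⁺ from CH₃COOH, giving CH₃COO⁻. (b) pKa = -log(Ka) = -log(1.85e-05) = 4.73.

Conjugate base: CH₃COO⁻; pK_a = 4.73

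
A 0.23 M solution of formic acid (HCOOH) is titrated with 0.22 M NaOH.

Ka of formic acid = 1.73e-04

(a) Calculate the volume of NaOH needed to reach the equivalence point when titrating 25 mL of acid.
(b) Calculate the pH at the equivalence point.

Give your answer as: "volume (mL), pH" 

moles acid = 0.23 × 25/1000 = 0.00575 mol; V_base = moles/0.22 × 1000 = 26.1 mL. At equivalence only the conjugate base is present: [A⁻] = 0.00575/0.051 = 1.1244e-01 M. Kb = Kw/Ka = 5.78e-11; [OH⁻] = √(Kb × [A⁻]) = 2.5494e-06; pOH = 5.59; pH = 14 - pOH = 8.41.

V = 26.1 mL, pH = 8.41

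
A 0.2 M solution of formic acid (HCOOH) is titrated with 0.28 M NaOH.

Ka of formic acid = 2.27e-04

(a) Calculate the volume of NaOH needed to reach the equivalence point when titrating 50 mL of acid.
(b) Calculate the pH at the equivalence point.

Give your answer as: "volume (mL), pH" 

moles acid = 0.2 × 50/1000 = 0.01 mol; V_base = moles/0.28 × 1000 = 35.7 mL. At equivalence only the conjugate base is present: [A⁻] = 0.01/0.086 = 1.1667e-01 M. Kb = Kw/Ka = 4.41e-11; [OH⁻] = √(Kb × [A⁻]) = 2.2670e-06; pOH = 5.64; pH = 14 - pOH = 8.36.

V = 35.7 mL, pH = 8.36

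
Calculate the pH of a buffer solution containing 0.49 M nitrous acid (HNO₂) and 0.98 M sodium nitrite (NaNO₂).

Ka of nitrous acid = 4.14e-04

pKa = -log(4.14e-04) = 3.38. pH = pKa + log([A⁻]/[HA]) = 3.38 + log(0.98/0.49)

pH = 3.68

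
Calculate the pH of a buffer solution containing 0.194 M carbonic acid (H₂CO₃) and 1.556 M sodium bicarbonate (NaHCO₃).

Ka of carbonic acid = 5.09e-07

pKa = -log(5.09e-07) = 6.29. pH = pKa + log([A⁻]/[HA]) = 6.29 + log(1.556/0.194)

pH = 7.20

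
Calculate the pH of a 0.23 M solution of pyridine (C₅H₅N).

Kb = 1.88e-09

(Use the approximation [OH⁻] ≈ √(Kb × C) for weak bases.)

[OH⁻] = √(Kb × C) = √(1.88e-09 × 0.23) = 2.0794e-05. pOH = 4.68, pH = 14 - pOH

pH = 9.32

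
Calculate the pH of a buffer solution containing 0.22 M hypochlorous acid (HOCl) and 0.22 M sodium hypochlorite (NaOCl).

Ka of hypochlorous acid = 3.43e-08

pKa = -log(3.43e-08) = 7.46. pH = pKa + log([A⁻]/[HA]) = 7.46 + log(0.22/0.22)

pH = 7.46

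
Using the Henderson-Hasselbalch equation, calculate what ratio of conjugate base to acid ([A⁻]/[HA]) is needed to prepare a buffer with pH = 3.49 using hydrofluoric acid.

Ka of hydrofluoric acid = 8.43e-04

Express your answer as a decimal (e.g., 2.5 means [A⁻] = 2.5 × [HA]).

pKa = -log(8.43e-04) = 3.0742. pH = pKa + log([A⁻]/[HA]), so log([A⁻]/[HA]) = pH − pKa = 3.49 − 3.0742 = 0.4158. [A⁻]/[HA] = 10^(0.4158) = 2.61

[A⁻]/[HA] = 2.61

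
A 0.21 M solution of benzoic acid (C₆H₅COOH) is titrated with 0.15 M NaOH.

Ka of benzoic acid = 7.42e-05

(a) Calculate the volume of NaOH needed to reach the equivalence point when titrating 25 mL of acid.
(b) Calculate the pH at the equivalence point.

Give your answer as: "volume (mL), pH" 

moles acid = 0.21 × 25/1000 = 0.00525 mol; V_base = moles/0.15 × 1000 = 35.0 mL. At equivalence only the conjugate base is present: [A⁻] = 0.00525/0.060 = 8.7500e-02 M. Kb = Kw/Ka = 1.35e-10; [OH⁻] = √(Kb × [A⁻]) = 3.4340e-06; pOH = 5.46; pH = 14 - pOH = 8.54.

V = 35.0 mL, pH = 8.54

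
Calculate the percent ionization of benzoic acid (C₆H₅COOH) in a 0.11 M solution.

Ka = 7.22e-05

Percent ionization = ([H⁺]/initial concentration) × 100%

Using Ka equilibrium: x² + Ka×x - Ka×C = 0. Solving: [H⁺] = 2.7823e-03. Percent = (2.7823e-03/0.11) × 100

Percent ionization = 2.53%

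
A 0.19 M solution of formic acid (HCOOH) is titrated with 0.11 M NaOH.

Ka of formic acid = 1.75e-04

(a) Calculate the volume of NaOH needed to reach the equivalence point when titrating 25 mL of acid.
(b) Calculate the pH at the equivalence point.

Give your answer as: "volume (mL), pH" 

moles acid = 0.19 × 25/1000 = 0.00475 mol; V_base = moles/0.11 × 1000 = 43.2 mL. At equivalence only the conjugate base is present: [A⁻] = 0.00475/0.068 = 6.9667e-02 M. Kb = Kw/Ka = 5.71e-11; [OH⁻] = √(Kb × [A⁻]) = 1.9952e-06; pOH = 5.70; pH = 14 - pOH = 8.30.

V = 43.2 mL, pH = 8.30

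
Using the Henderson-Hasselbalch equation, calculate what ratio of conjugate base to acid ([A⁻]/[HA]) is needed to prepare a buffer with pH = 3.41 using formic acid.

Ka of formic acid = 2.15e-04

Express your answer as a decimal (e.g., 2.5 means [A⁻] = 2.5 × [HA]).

pKa = -log(2.15e-04) = 3.6676. pH = pKa + log([A⁻]/[HA]), so log([A⁻]/[HA]) = pH − pKa = 3.41 − 3.6676 = -0.2576. [A⁻]/[HA] = 10^(-0.2576) = 0.553

[A⁻]/[HA] = 0.553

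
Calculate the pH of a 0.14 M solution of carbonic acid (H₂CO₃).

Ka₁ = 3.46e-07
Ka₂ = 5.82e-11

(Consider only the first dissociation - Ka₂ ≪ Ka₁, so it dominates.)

First dissociation dominates. From Ka₁ = [H⁺][HA⁻]/[H₂A], x² + Ka₁·x − Ka₁·C = 0 with C = 0.14 M and Ka₁ = 3.46e-07. Solving: [H⁺] = (−Ka₁ + √(Ka₁² + 4·Ka₁·C)) / 2 = 2.1992e-04 M. pH = -log(2.1992e-04) = 3.66.

pH = 3.66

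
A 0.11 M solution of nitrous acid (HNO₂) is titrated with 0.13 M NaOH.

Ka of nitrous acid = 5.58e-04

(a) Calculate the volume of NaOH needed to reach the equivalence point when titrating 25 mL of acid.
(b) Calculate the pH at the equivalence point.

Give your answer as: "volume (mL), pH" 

moles acid = 0.11 × 25/1000 = 0.00275 mol; V_base = moles/0.13 × 1000 = 21.2 mL. At equivalence only the conjugate base is present: [A⁻] = 0.00275/0.046 = 5.9583e-02 M. Kb = Kw/Ka = 1.79e-11; [OH⁻] = √(Kb × [A⁻]) = 1.0333e-06; pOH = 5.99; pH = 14 - pOH = 8.01.

V = 21.2 mL, pH = 8.01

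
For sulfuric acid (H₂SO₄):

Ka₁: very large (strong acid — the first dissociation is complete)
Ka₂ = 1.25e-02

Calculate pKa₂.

pKa₂ = -log(Ka₂) = -log(1.25e-02) = 1.90.

pK_{a2} = 1.90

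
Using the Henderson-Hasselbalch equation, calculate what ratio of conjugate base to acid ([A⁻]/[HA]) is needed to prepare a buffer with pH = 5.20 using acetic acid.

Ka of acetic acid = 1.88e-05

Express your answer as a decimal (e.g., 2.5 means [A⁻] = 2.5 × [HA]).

pKa = -log(1.88e-05) = 4.7258. pH = pKa + log([A⁻]/[HA]), so log([A⁻]/[HA]) = pH − pKa = 5.20 − 4.7258 = 0.4742. [A⁻]/[HA] = 10^(0.4742) = 2.98

[A⁻]/[HA] = 2.98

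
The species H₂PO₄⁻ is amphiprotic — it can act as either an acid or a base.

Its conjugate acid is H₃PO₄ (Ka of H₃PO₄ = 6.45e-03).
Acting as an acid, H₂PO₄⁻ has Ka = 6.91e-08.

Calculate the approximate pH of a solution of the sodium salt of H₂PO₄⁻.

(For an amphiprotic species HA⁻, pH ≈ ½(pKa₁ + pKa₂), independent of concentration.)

pKa₁ = -log(6.45e-03) = 2.19; pKa₂ = -log(6.91e-08) = 7.16. For an amphiprotic species, pH ≈ ½(pKa₁ + pKa₂) = ½(2.19 + 7.16) = 4.68.

pH = 4.68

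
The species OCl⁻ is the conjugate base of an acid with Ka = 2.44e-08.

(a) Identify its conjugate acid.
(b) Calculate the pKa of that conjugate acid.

(a) The conjugate acid is formed by adding one H⁺ to OCl⁻, giving HOCl. (b) pKa = -log(Ka) = -log(2.44e-08) = 7.61.

Conjugate acid: HOCl; pK_a = 7.61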